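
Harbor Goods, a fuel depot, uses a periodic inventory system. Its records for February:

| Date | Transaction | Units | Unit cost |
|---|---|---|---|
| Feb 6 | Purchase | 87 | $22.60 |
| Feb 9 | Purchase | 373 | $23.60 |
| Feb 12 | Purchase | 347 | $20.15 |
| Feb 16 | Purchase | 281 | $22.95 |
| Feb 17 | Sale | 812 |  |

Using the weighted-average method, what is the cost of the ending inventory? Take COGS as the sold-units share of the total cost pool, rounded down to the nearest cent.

Feb 17, sell 812: 812/1088 × $24,210.00 → $18,068.49
Ending inventory (cost pool remaining) = $6,141.51
Check: goods available $24,210.00 = COGS $18,068.49 + ending $6,141.51

Ending inventory = $6,141.51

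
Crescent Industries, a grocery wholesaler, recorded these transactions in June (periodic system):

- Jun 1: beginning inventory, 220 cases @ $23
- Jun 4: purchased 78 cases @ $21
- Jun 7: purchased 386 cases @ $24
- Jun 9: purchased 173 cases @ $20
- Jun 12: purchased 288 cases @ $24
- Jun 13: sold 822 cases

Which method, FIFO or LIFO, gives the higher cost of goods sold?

LIFO

FIFO COGS: 220 @ $23 + 78 @ $21 + 386 @ $24 + 138 @ $20 = $18,722
LIFO COGS: 288 @ $24 + 173 @ $20 + 361 @ $24 = $19,036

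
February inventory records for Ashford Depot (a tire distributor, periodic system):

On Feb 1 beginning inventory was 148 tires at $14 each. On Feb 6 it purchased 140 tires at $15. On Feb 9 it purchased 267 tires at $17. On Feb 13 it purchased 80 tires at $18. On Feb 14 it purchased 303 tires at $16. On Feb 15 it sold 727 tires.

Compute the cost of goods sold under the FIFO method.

COGS = $11,623

Feb 15, 727 sold [FIFO — oldest first]: 148 @ $14 + 140 @ $15 + 267 @ $17 + 80 @ $18 + 92 @ $16 = $11,623
Ending inventory: 211 @ $16 = $3,376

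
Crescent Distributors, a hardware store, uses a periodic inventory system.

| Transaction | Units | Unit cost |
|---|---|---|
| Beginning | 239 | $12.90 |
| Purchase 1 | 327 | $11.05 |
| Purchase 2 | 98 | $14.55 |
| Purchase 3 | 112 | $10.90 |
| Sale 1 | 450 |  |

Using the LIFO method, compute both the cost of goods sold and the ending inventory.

Sale 1 (450) [LIFO — newest first]: 112 @ $10.90 + 98 @ $14.55 + 240 @ $11.05 = $5,298.70
Ending inventory: 239 @ $12.90 + 87 @ $11.05 = $4,044.45

COGS = $5,298.70; ending inventory = $4,044.45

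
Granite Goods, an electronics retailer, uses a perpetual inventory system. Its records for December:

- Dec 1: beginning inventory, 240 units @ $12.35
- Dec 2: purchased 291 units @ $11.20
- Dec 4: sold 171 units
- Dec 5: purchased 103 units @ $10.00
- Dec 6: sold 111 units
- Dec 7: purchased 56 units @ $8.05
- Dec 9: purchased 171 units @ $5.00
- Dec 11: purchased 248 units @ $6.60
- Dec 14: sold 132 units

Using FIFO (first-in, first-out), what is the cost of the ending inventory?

Ending inventory = $5,283.00

Dec 4, 171 sold [FIFO — oldest first]: 171 @ $12.35 = $2,111.85
Dec 6, 111 sold [FIFO — oldest first]: 69 @ $12.35 + 42 @ $11.20 = $1,322.55
Dec 14, 132 sold [FIFO — oldest first]: 132 @ $11.20 = $1,478.40
Total COGS = $2,111.85 + $1,322.55 + $1,478.40 = $4,912.80
Ending inventory: 117 @ $11.20 + 103 @ $10.00 + 56 @ $8.05 + 171 @ $5.00 + 248 @ $6.60 = $5,283.00
Check: goods available $10,195.80 = COGS $4,912.80 + ending $5,283.00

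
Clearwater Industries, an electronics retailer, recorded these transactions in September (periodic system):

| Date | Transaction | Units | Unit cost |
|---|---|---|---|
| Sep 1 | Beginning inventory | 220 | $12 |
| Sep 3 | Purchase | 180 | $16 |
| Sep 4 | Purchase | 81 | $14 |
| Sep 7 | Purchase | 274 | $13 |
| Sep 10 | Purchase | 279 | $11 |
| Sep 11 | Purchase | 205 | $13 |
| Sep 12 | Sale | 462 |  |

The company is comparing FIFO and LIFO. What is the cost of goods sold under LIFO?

FIFO COGS: 220 @ $12 + 180 @ $16 + 62 @ $14 = $6,388
LIFO COGS: 205 @ $13 + 257 @ $11 = $5,492

COGS = $5,492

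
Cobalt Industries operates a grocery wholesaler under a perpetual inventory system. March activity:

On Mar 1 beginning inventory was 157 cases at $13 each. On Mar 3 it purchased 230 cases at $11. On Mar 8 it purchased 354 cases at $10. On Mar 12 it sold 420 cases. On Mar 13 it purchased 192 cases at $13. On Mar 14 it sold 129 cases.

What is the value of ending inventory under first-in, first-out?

Ending inventory = $4,416

Mar 12, 420 sold [FIFO — oldest first]: 157 @ $13 + 230 @ $11 + 33 @ $10 = $4,901
Mar 14, 129 sold [FIFO — oldest first]: 129 @ $10 = $1,290
Total COGS = $4,901 + $1,290 = $6,191
Ending inventory: 192 @ $10 + 192 @ $13 = $4,416
Check: goods available $10,607 = COGS $6,191 + ending $4,416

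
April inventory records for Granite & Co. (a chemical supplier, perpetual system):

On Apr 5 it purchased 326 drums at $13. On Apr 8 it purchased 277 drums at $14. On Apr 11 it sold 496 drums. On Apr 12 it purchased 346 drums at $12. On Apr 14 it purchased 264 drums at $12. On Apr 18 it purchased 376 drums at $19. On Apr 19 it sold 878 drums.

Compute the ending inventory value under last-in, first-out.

Apr 11, 496 sold [LIFO — newest first]: 277 @ $14 + 219 @ $13 = $6,725
Apr 19, 878 sold [LIFO — newest first]: 376 @ $19 + 264 @ $12 + 238 @ $12 = $13,168
Total COGS = $6,725 + $13,168 = $19,893
Ending inventory: 107 @ $13 + 108 @ $12 = $2,687

Ending inventory = $2,687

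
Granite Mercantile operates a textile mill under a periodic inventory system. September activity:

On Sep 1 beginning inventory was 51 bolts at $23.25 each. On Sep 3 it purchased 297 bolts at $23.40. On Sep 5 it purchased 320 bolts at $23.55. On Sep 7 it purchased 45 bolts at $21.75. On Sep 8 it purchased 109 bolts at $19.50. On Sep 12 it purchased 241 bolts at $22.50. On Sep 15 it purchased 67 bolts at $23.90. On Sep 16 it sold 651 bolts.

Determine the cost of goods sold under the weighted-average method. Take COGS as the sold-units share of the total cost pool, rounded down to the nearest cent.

Sep 16, sell 651: 651/1130 × $25,799.60 → $14,863.30
Ending inventory (cost pool remaining) = $10,936.30

COGS = $14,863.30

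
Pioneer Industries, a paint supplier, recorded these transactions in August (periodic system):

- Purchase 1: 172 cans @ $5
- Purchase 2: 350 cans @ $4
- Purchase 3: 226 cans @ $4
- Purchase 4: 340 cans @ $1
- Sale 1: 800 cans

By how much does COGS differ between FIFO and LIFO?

$1,036

FIFO COGS: 172 @ $5 + 350 @ $4 + 226 @ $4 + 52 @ $1 = $3,216
LIFO COGS: 340 @ $1 + 226 @ $4 + 234 @ $4 = $2,180
Difference = |$3,216 − $2,180| = $1,036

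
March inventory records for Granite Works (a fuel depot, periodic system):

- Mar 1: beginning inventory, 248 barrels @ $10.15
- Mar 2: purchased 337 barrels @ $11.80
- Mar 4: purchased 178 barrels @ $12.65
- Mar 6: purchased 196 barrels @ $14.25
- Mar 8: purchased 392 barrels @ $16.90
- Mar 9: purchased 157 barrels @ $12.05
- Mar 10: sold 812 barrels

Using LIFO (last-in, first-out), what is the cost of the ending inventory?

Mar 10, 812 sold [LIFO — newest first]: 157 @ $12.05 + 392 @ $16.90 + 196 @ $14.25 + 67 @ $12.65 = $12,157.20
Ending inventory: 248 @ $10.15 + 337 @ $11.80 + 111 @ $12.65 = $7,897.95
Check: goods available $20,055.15 = COGS $12,157.20 + ending $7,897.95

Ending inventory = $7,897.95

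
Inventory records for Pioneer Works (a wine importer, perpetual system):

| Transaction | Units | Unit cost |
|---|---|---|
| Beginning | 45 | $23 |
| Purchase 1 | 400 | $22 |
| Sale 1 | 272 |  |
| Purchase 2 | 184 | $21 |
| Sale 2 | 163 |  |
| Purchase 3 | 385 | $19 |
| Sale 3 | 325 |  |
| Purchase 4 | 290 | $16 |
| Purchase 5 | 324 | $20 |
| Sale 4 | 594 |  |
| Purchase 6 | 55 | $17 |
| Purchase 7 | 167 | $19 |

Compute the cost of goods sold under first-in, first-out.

COGS = $26,654

Sale 1 (272) [FIFO — oldest first]: 45 @ $23 + 227 @ $22 = $6,029
Sale 2 (163) [FIFO — oldest first]: 163 @ $22 = $3,586
Sale 3 (325) [FIFO — oldest first]: 10 @ $22 + 184 @ $21 + 131 @ $19 = $6,573
Sale 4 (594) [FIFO — oldest first]: 254 @ $19 + 290 @ $16 + 50 @ $20 = $10,466
Total COGS = $6,029 + $3,586 + $6,573 + $10,466 = $26,654
Ending inventory: 274 @ $20 + 55 @ $17 + 167 @ $19 = $9,588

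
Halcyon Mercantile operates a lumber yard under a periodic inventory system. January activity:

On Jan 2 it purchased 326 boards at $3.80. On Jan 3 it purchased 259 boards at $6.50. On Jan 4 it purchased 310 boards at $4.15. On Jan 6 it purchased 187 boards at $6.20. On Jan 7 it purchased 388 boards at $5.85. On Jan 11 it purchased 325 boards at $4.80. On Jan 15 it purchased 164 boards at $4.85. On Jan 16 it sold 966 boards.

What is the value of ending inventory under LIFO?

Jan 16, 966 sold [LIFO — newest first]: 164 @ $4.85 + 325 @ $4.80 + 388 @ $5.85 + 89 @ $6.20 = $5,177.00
Ending inventory: 326 @ $3.80 + 259 @ $6.50 + 310 @ $4.15 + 98 @ $6.20 = $4,816.40

Ending inventory = $4,816.40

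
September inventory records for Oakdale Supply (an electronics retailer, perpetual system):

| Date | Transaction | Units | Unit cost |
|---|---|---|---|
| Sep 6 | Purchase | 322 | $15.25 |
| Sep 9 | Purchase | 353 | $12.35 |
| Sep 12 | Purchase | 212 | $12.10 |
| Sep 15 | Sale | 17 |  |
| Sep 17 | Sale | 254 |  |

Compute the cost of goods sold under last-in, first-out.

Sep 15, 17 sold [LIFO — newest first]: 17 @ $12.10 = $205.70
Sep 17, 254 sold [LIFO — newest first]: 195 @ $12.10 + 59 @ $12.35 = $3,088.15
Total COGS = $205.70 + $3,088.15 = $3,293.85
Ending inventory: 322 @ $15.25 + 294 @ $12.35 = $8,541.40

COGS = $3,293.85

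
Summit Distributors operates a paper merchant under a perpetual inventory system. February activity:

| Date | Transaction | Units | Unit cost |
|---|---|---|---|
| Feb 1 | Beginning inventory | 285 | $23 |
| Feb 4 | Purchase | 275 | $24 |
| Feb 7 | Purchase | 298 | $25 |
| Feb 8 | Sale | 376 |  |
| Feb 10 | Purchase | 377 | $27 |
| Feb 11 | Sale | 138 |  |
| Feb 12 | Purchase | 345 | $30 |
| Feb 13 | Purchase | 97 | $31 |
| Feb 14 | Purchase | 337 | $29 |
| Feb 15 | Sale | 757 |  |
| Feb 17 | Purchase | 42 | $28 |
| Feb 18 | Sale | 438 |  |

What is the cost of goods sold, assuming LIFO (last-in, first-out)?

COGS = $47,047

Feb 8, 376 sold [LIFO — newest first]: 298 @ $25 + 78 @ $24 = $9,322
Feb 11, 138 sold [LIFO — newest first]: 138 @ $27 = $3,726
Feb 15, 757 sold [LIFO — newest first]: 337 @ $29 + 97 @ $31 + 323 @ $30 = $22,470
Feb 18, 438 sold [LIFO — newest first]: 42 @ $28 + 22 @ $30 + 239 @ $27 + 135 @ $24 = $11,529
Total COGS = $9,322 + $3,726 + $22,470 + $11,529 = $47,047
Ending inventory: 285 @ $23 + 62 @ $24 = $8,043
Check: goods available $55,090 = COGS $47,047 + ending $8,043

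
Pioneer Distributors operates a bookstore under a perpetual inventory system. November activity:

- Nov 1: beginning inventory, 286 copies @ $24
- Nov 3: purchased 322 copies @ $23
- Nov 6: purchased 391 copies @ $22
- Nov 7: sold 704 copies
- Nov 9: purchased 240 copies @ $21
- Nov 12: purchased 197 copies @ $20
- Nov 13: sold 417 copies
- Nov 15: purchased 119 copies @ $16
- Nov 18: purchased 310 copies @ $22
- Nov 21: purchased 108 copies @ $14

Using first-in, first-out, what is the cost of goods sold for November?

Nov 7, 704 sold [FIFO — oldest first]: 286 @ $24 + 322 @ $23 + 96 @ $22 = $16,382
Nov 13, 417 sold [FIFO — oldest first]: 295 @ $22 + 122 @ $21 = $9,052
Total COGS = $16,382 + $9,052 = $25,434
Ending inventory: 118 @ $21 + 197 @ $20 + 119 @ $16 + 310 @ $22 + 108 @ $14 = $16,654

COGS = $25,434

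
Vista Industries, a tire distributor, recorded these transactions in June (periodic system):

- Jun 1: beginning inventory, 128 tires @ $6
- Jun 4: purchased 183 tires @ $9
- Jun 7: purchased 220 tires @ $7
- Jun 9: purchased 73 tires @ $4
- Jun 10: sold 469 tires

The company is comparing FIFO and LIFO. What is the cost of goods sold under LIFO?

FIFO COGS: 128 @ $6 + 183 @ $9 + 158 @ $7 = $3,521
LIFO COGS: 73 @ $4 + 220 @ $7 + 176 @ $9 = $3,416

COGS = $3,416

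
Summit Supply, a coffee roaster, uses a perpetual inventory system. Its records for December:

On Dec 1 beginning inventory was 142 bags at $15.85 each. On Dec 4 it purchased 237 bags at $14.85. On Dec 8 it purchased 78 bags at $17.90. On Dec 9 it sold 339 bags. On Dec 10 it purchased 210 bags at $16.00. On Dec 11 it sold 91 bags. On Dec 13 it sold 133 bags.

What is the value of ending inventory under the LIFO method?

Ending inventory = $1,648.40

Dec 9, 339 sold [LIFO — newest first]: 78 @ $17.90 + 237 @ $14.85 + 24 @ $15.85 = $5,296.05
Dec 11, 91 sold [LIFO — newest first]: 91 @ $16.00 = $1,456.00
Dec 13, 133 sold [LIFO — newest first]: 119 @ $16.00 + 14 @ $15.85 = $2,125.90
Total COGS = $5,296.05 + $1,456.00 + $2,125.90 = $8,877.95
Ending inventory: 104 @ $15.85 = $1,648.40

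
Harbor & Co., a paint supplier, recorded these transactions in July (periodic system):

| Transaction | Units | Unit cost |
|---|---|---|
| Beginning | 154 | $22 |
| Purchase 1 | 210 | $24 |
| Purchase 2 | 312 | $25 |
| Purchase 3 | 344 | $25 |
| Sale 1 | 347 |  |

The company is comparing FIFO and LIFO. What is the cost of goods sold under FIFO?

FIFO COGS: 154 @ $22 + 193 @ $24 = $8,020
LIFO COGS: 344 @ $25 + 3 @ $25 = $8,675

COGS = $8,020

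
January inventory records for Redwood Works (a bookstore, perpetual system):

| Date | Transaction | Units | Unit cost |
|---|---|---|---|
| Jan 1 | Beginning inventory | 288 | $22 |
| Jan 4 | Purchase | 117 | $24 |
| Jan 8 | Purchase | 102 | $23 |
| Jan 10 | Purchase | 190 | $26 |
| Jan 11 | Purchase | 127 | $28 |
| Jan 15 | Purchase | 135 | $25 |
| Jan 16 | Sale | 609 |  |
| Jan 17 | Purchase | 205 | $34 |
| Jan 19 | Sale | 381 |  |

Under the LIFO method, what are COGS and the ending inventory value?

COGS = $26,503; ending inventory = $3,828

Jan 16, 609 sold [LIFO — newest first]: 135 @ $25 + 127 @ $28 + 190 @ $26 + 102 @ $23 + 55 @ $24 = $15,537
Jan 19, 381 sold [LIFO — newest first]: 205 @ $34 + 62 @ $24 + 114 @ $22 = $10,966
Total COGS = $15,537 + $10,966 = $26,503
Ending inventory: 174 @ $22 = $3,828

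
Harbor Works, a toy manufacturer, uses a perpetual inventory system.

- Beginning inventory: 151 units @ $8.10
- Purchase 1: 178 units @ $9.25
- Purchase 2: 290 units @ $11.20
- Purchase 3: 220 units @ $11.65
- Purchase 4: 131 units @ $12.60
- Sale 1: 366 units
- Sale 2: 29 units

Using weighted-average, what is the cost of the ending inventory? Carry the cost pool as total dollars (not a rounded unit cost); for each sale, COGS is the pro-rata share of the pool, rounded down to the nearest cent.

Ending inventory = $6,124.17

After Beginning: 151 on hand, pool $1,223.10 (≈ $8.1000 each)
After Purchase 1: 329 on hand, pool $2,869.60 (≈ $8.7222 each)
After Purchase 2: 619 on hand, pool $6,117.60 (≈ $9.8830 each)
After Purchase 3: 839 on hand, pool $8,680.60 (≈ $10.3464 each)
After Purchase 4: 970 on hand, pool $10,331.20 (≈ $10.6507 each)
Sale 1, sell 366: 366/970 × $10,331.20 → $3,898.16
Sale 2, sell 29: 29/604 × $6,433.04 → $308.87
Total COGS = $3,898.16 + $308.87 = $4,207.03
Ending inventory (cost pool remaining) = $6,124.17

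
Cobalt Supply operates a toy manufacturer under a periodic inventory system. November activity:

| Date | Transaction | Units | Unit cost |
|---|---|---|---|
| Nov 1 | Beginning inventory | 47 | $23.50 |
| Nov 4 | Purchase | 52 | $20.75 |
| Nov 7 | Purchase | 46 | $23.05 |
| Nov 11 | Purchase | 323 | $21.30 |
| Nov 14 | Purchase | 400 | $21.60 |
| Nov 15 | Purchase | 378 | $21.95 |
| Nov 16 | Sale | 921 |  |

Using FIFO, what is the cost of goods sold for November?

COGS = $19,927.05

Nov 16, 921 sold [FIFO — oldest first]: 47 @ $23.50 + 52 @ $20.75 + 46 @ $23.05 + 323 @ $21.30 + 400 @ $21.60 + 53 @ $21.95 = $19,927.05
Ending inventory: 325 @ $21.95 = $7,133.75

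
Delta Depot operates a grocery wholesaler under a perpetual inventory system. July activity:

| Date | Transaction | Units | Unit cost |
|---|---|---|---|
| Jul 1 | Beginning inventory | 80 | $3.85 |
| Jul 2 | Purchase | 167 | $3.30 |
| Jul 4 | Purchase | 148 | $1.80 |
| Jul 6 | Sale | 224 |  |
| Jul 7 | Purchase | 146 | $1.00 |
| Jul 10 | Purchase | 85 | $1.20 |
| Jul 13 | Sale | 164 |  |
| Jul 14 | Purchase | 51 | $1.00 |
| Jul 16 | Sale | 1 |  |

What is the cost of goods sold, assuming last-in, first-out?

Jul 6, 224 sold [LIFO — newest first]: 148 @ $1.80 + 76 @ $3.30 = $517.20
Jul 13, 164 sold [LIFO — newest first]: 85 @ $1.20 + 79 @ $1.00 = $181.00
Jul 16, 1 sold [LIFO — newest first]: 1 @ $1.00 = $1.00
Total COGS = $517.20 + $181.00 + $1.00 = $699.20
Ending inventory: 80 @ $3.85 + 91 @ $3.30 + 67 @ $1.00 + 50 @ $1.00 = $725.30

COGS = $699.20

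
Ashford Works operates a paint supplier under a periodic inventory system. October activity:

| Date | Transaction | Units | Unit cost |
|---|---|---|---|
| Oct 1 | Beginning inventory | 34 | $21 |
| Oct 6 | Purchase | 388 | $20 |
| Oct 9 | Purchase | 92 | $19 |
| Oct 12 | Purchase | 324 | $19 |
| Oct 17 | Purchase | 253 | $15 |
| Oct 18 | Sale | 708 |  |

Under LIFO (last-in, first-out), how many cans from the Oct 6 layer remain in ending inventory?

349

Oct 18, 708 sold [LIFO — newest first]: 253 @ $15 + 324 @ $19 + 92 @ $19 + 39 @ $20 = $12,479
Ending inventory: 34 @ $21 + 349 @ $20 = $7,694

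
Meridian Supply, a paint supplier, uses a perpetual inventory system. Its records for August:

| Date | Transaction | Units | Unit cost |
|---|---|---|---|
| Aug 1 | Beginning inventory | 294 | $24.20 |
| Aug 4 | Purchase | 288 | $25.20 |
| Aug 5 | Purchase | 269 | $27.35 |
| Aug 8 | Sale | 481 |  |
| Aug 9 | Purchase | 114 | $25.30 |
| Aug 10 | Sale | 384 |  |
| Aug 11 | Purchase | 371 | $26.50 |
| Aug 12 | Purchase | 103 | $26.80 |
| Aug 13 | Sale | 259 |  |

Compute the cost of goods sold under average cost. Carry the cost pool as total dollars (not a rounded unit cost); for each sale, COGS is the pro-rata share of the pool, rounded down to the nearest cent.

After Aug 1: 294 on hand, pool $7,114.80 (≈ $24.2000 each)
After Aug 4: 582 on hand, pool $14,372.40 (≈ $24.6948 each)
After Aug 5: 851 on hand, pool $21,729.55 (≈ $25.5341 each)
Aug 8, sell 481: 481/851 × $21,729.55 → $12,281.91
After Aug 9: 484 on hand, pool $12,331.84 (≈ $25.4790 each)
Aug 10, sell 384: 384/484 × $12,331.84 → $9,783.93
After Aug 11: 471 on hand, pool $12,379.41 (≈ $26.2832 each)
After Aug 12: 574 on hand, pool $15,139.81 (≈ $26.3760 each)
Aug 13, sell 259: 259/574 × $15,139.81 → $6,831.37
Total COGS = $12,281.91 + $9,783.93 + $6,831.37 = $28,897.21
Ending inventory (cost pool remaining) = $8,308.44

COGS = $28,897.21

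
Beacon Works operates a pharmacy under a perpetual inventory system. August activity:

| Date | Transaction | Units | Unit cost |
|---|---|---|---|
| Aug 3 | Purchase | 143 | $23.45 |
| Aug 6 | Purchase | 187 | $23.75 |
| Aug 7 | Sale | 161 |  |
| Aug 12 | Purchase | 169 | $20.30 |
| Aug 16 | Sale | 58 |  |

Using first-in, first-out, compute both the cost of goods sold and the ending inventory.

COGS = $5,158.35; ending inventory = $6,066.95

Aug 7, 161 sold [FIFO — oldest first]: 143 @ $23.45 + 18 @ $23.75 = $3,780.85
Aug 16, 58 sold [FIFO — oldest first]: 58 @ $23.75 = $1,377.50
Total COGS = $3,780.85 + $1,377.50 = $5,158.35
Ending inventory: 111 @ $23.75 + 169 @ $20.30 = $6,066.95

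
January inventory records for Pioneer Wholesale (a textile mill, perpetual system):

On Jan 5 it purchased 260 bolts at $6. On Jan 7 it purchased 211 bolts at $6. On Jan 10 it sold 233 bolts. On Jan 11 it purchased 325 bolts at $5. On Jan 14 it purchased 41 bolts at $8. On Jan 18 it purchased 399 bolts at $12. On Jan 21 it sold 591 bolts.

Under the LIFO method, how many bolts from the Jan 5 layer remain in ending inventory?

238

Jan 10, 233 sold [LIFO — newest first]: 211 @ $6 + 22 @ $6 = $1,398
Jan 21, 591 sold [LIFO — newest first]: 399 @ $12 + 41 @ $8 + 151 @ $5 = $5,871
Total COGS = $1,398 + $5,871 = $7,269
Ending inventory: 238 @ $6 + 174 @ $5 = $2,298
Check: goods available $9,567 = COGS $7,269 + ending $2,298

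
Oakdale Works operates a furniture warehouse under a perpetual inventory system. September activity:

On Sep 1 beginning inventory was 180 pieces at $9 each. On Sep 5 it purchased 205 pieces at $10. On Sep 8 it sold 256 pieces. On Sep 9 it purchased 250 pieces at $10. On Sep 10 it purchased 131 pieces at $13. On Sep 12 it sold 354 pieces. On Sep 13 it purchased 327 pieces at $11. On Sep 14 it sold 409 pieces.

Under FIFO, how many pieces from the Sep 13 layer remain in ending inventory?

74

Sep 8, 256 sold [FIFO — oldest first]: 180 @ $9 + 76 @ $10 = $2,380
Sep 12, 354 sold [FIFO — oldest first]: 129 @ $10 + 225 @ $10 = $3,540
Sep 14, 409 sold [FIFO — oldest first]: 25 @ $10 + 131 @ $13 + 253 @ $11 = $4,736
Total COGS = $2,380 + $3,540 + $4,736 = $10,656
Ending inventory: 74 @ $11 = $814
Check: goods available $11,470 = COGS $10,656 + ending $814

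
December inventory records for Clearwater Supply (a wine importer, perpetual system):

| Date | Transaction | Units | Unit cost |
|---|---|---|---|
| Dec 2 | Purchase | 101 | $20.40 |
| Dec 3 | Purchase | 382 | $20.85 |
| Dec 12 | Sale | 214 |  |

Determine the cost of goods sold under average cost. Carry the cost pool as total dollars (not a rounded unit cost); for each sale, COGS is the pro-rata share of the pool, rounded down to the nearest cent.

COGS = $4,441.76

After Dec 2: 101 on hand, pool $2,060.40 (≈ $20.4000 each)
After Dec 3: 483 on hand, pool $10,025.10 (≈ $20.7559 each)
Dec 12, sell 214: 214/483 × $10,025.10 → $4,441.76
Ending inventory (cost pool remaining) = $5,583.34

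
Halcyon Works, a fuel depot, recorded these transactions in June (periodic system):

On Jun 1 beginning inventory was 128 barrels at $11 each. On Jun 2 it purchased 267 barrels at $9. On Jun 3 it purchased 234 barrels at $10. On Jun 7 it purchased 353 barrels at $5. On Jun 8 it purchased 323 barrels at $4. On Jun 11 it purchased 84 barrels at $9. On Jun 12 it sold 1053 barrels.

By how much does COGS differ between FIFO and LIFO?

$1,516

FIFO COGS: 128 @ $11 + 267 @ $9 + 234 @ $10 + 353 @ $5 + 71 @ $4 = $8,200
LIFO COGS: 84 @ $9 + 323 @ $4 + 353 @ $5 + 234 @ $10 + 59 @ $9 = $6,684
Difference = |$8,200 − $6,684| = $1,516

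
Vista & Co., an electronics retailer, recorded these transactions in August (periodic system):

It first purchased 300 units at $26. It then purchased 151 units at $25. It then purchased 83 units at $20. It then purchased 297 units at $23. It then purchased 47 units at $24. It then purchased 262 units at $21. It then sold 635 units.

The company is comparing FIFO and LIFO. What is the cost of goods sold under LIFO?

COGS = $14,041

FIFO COGS: 300 @ $26 + 151 @ $25 + 83 @ $20 + 101 @ $23 = $15,558
LIFO COGS: 262 @ $21 + 47 @ $24 + 297 @ $23 + 29 @ $20 = $14,041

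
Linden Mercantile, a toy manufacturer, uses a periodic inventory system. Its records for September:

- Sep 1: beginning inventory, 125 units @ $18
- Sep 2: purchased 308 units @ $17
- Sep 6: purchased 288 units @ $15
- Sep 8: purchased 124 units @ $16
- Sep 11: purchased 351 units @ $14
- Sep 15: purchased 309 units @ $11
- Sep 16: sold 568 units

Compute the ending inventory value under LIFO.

Ending inventory = $15,078

Sep 16, 568 sold [LIFO — newest first]: 309 @ $11 + 259 @ $14 = $7,025
Ending inventory: 125 @ $18 + 308 @ $17 + 288 @ $15 + 124 @ $16 + 92 @ $14 = $15,078
Check: goods available $22,103 = COGS $7,025 + ending $15,078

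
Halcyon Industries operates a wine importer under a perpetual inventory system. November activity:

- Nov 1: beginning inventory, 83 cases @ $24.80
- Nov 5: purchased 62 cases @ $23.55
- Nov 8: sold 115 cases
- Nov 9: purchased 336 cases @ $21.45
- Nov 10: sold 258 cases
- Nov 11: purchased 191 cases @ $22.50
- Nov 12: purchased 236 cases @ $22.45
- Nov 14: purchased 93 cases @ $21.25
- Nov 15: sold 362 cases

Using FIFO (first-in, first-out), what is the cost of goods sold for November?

Nov 8, 115 sold [FIFO — oldest first]: 83 @ $24.80 + 32 @ $23.55 = $2,812.00
Nov 10, 258 sold [FIFO — oldest first]: 30 @ $23.55 + 228 @ $21.45 = $5,597.10
Nov 15, 362 sold [FIFO — oldest first]: 108 @ $21.45 + 191 @ $22.50 + 63 @ $22.45 = $8,028.45
Total COGS = $2,812.00 + $5,597.10 + $8,028.45 = $16,437.55
Ending inventory: 173 @ $22.45 + 93 @ $21.25 = $5,860.10
Check: goods available $22,297.65 = COGS $16,437.55 + ending $5,860.10

COGS = $16,437.55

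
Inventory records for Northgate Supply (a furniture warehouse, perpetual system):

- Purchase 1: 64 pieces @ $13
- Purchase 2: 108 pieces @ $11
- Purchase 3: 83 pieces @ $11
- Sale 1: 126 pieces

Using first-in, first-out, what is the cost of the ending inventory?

Sale 1 (126) [FIFO — oldest first]: 64 @ $13 + 62 @ $11 = $1,514
Ending inventory: 46 @ $11 + 83 @ $11 = $1,419

Ending inventory = $1,419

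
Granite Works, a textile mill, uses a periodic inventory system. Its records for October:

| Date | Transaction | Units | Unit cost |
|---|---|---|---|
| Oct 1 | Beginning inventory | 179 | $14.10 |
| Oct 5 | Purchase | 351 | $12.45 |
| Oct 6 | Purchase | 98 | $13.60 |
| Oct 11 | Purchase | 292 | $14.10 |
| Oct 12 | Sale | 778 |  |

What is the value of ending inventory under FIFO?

Ending inventory = $2,002.20

Oct 12, 778 sold [FIFO — oldest first]: 179 @ $14.10 + 351 @ $12.45 + 98 @ $13.60 + 150 @ $14.10 = $10,341.65
Ending inventory: 142 @ $14.10 = $2,002.20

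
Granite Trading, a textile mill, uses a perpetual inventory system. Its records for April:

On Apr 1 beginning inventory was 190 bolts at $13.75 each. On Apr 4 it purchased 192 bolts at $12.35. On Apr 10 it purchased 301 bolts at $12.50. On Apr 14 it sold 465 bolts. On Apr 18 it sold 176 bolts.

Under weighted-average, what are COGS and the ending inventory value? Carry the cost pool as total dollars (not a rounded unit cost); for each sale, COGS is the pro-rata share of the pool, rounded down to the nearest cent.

COGS = $8,208.36; ending inventory = $537.84

After Apr 1: 190 on hand, pool $2,612.50 (≈ $13.7500 each)
After Apr 4: 382 on hand, pool $4,983.70 (≈ $13.0463 each)
After Apr 10: 683 on hand, pool $8,746.20 (≈ $12.8056 each)
Apr 14, sell 465: 465/683 × $8,746.20 → $5,954.58
Apr 18, sell 176: 176/218 × $2,791.62 → $2,253.78
Total COGS = $5,954.58 + $2,253.78 = $8,208.36
Ending inventory (cost pool remaining) = $537.84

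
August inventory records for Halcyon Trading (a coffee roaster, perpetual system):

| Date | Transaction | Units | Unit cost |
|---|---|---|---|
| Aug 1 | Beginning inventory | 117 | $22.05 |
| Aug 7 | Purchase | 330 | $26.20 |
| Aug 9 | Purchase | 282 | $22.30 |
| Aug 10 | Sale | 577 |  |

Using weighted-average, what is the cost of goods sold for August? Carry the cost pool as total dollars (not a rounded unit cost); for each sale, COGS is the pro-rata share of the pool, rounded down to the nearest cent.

COGS = $13,862.60

After Aug 1: 117 on hand, pool $2,579.85 (≈ $22.0500 each)
After Aug 7: 447 on hand, pool $11,225.85 (≈ $25.1138 each)
After Aug 9: 729 on hand, pool $17,514.45 (≈ $24.0253 each)
Aug 10, sell 577: 577/729 × $17,514.45 → $13,862.60
Ending inventory (cost pool remaining) = $3,651.85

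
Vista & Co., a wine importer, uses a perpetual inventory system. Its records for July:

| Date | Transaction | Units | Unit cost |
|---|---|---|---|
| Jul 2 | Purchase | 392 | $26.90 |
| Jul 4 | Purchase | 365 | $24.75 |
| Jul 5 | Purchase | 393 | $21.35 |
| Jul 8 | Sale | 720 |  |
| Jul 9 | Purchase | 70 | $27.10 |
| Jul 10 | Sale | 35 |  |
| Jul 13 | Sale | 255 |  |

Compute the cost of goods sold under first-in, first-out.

Jul 8, 720 sold [FIFO — oldest first]: 392 @ $26.90 + 328 @ $24.75 = $18,662.80
Jul 10, 35 sold [FIFO — oldest first]: 35 @ $24.75 = $866.25
Jul 13, 255 sold [FIFO — oldest first]: 2 @ $24.75 + 253 @ $21.35 = $5,451.05
Total COGS = $18,662.80 + $866.25 + $5,451.05 = $24,980.10
Ending inventory: 140 @ $21.35 + 70 @ $27.10 = $4,886.00
Check: goods available $29,866.10 = COGS $24,980.10 + ending $4,886.00

COGS = $24,980.10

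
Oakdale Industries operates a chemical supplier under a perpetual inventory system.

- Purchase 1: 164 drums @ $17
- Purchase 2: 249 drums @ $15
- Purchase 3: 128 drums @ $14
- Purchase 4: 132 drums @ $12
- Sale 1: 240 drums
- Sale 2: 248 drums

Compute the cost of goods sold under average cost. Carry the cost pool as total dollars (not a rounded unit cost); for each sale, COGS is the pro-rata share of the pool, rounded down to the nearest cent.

COGS = $7,177.87

After Purchase 1: 164 on hand, pool $2,788.00 (≈ $17.0000 each)
After Purchase 2: 413 on hand, pool $6,523.00 (≈ $15.7942 each)
After Purchase 3: 541 on hand, pool $8,315.00 (≈ $15.3697 each)
After Purchase 4: 673 on hand, pool $9,899.00 (≈ $14.7088 each)
Sale 1, sell 240: 240/673 × $9,899.00 → $3,530.10
Sale 2, sell 248: 248/433 × $6,368.90 → $3,647.77
Total COGS = $3,530.10 + $3,647.77 = $7,177.87
Ending inventory (cost pool remaining) = $2,721.13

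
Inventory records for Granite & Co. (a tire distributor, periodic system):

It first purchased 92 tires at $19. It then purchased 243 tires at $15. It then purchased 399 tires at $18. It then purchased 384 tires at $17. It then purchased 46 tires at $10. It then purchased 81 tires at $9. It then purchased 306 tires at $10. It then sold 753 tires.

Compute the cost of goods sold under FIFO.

COGS = $12,898

Sale 1 (753) [FIFO — oldest first]: 92 @ $19 + 243 @ $15 + 399 @ $18 + 19 @ $17 = $12,898
Ending inventory: 365 @ $17 + 46 @ $10 + 81 @ $9 + 306 @ $10 = $10,454
Check: goods available $23,352 = COGS $12,898 + ending $10,454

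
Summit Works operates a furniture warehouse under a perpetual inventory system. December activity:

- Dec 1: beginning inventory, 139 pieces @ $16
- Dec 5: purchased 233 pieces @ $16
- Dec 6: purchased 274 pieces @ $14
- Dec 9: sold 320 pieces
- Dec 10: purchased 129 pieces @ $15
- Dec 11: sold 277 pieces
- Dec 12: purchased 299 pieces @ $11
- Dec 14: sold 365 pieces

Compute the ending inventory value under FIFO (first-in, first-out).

Ending inventory = $1,232

Dec 9, 320 sold [FIFO — oldest first]: 139 @ $16 + 181 @ $16 = $5,120
Dec 11, 277 sold [FIFO — oldest first]: 52 @ $16 + 225 @ $14 = $3,982
Dec 14, 365 sold [FIFO — oldest first]: 49 @ $14 + 129 @ $15 + 187 @ $11 = $4,678
Total COGS = $5,120 + $3,982 + $4,678 = $13,780
Ending inventory: 112 @ $11 = $1,232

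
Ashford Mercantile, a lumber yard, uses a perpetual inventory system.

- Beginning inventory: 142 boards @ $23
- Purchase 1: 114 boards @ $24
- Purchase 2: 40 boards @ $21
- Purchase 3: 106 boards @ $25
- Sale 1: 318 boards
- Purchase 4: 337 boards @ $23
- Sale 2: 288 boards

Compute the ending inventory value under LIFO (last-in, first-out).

Ending inventory = $3,059

Sale 1 (318) [LIFO — newest first]: 106 @ $25 + 40 @ $21 + 114 @ $24 + 58 @ $23 = $7,560
Sale 2 (288) [LIFO — newest first]: 288 @ $23 = $6,624
Total COGS = $7,560 + $6,624 = $14,184
Ending inventory: 84 @ $23 + 49 @ $23 = $3,059
Check: goods available $17,243 = COGS $14,184 + ending $3,059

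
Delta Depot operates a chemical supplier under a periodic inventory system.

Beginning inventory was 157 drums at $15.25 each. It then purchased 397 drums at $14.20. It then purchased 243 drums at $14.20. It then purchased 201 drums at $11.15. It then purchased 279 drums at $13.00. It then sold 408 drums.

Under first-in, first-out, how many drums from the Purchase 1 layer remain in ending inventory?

146

Sale 1 (408) [FIFO — oldest first]: 157 @ $15.25 + 251 @ $14.20 = $5,958.45
Ending inventory: 146 @ $14.20 + 243 @ $14.20 + 201 @ $11.15 + 279 @ $13.00 = $11,391.95
Check: goods available $17,350.40 = COGS $5,958.45 + ending $11,391.95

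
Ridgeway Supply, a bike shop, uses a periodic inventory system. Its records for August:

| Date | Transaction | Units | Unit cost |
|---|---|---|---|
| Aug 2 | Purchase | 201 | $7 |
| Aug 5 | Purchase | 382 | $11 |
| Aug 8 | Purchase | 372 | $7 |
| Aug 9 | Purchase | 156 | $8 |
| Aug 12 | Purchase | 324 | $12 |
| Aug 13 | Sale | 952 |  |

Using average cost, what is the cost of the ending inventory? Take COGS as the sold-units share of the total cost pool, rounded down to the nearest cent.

Ending inventory = $4,493.08

Aug 13, sell 952: 952/1435 × $13,349.00 → $8,855.92
Ending inventory (cost pool remaining) = $4,493.08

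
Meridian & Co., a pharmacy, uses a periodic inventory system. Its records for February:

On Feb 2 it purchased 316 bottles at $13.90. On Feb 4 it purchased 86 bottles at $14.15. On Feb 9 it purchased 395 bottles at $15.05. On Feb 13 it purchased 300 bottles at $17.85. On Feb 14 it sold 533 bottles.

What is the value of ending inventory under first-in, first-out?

Feb 14, 533 sold [FIFO — oldest first]: 316 @ $13.90 + 86 @ $14.15 + 131 @ $15.05 = $7,580.85
Ending inventory: 264 @ $15.05 + 300 @ $17.85 = $9,328.20

Ending inventory = $9,328.20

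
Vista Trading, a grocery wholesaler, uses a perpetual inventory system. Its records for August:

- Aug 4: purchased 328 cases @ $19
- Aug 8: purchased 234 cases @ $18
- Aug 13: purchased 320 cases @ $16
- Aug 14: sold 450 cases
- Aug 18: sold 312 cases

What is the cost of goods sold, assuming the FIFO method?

Aug 14, 450 sold [FIFO — oldest first]: 328 @ $19 + 122 @ $18 = $8,428
Aug 18, 312 sold [FIFO — oldest first]: 112 @ $18 + 200 @ $16 = $5,216
Total COGS = $8,428 + $5,216 = $13,644
Ending inventory: 120 @ $16 = $1,920

COGS = $13,644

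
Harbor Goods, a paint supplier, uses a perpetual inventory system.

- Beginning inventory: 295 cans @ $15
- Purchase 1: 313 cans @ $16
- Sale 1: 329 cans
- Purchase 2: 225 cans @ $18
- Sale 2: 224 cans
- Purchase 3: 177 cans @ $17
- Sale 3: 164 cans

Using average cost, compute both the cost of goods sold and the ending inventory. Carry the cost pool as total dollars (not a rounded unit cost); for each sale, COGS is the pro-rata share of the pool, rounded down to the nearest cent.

COGS = $11,578.44; ending inventory = $4,913.56

After Beginning: 295 on hand, pool $4,425.00 (≈ $15.0000 each)
After Purchase 1: 608 on hand, pool $9,433.00 (≈ $15.5148 each)
Sale 1, sell 329: 329/608 × $9,433.00 → $5,104.37
After Purchase 2: 504 on hand, pool $8,378.63 (≈ $16.6243 each)
Sale 2, sell 224: 224/504 × $8,378.63 → $3,723.83
After Purchase 3: 457 on hand, pool $7,663.80 (≈ $16.7698 each)
Sale 3, sell 164: 164/457 × $7,663.80 → $2,750.24
Total COGS = $5,104.37 + $3,723.83 + $2,750.24 = $11,578.44
Ending inventory (cost pool remaining) = $4,913.56
Check: goods available $16,492.00 = COGS $11,578.44 + ending $4,913.56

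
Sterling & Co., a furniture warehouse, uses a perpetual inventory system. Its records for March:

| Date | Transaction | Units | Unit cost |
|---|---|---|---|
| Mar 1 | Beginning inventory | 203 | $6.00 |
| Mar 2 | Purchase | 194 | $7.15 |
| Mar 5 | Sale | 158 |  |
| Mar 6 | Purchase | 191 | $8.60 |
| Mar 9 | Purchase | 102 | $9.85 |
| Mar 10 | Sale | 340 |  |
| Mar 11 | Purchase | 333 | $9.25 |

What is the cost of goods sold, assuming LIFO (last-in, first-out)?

Mar 5, 158 sold [LIFO — newest first]: 158 @ $7.15 = $1,129.70
Mar 10, 340 sold [LIFO — newest first]: 102 @ $9.85 + 191 @ $8.60 + 36 @ $7.15 + 11 @ $6.00 = $2,970.70
Total COGS = $1,129.70 + $2,970.70 = $4,100.40
Ending inventory: 192 @ $6.00 + 333 @ $9.25 = $4,232.25

COGS = $4,100.40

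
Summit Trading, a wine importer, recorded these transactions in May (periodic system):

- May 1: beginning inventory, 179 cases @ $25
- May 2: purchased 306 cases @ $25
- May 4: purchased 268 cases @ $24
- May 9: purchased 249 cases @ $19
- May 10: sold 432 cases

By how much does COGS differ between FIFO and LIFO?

FIFO COGS: 179 @ $25 + 253 @ $25 = $10,800
LIFO COGS: 249 @ $19 + 183 @ $24 = $9,123
Difference = |$10,800 − $9,123| = $1,677

$1,677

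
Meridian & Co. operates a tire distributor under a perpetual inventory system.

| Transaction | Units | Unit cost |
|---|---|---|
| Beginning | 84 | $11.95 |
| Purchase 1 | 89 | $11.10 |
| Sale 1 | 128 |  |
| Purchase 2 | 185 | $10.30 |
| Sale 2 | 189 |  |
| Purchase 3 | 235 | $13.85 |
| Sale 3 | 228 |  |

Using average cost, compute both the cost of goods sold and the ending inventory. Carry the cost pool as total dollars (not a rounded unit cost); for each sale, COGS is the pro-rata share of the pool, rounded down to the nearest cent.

COGS = $6,510.77; ending inventory = $641.18

After Beginning: 84 on hand, pool $1,003.80 (≈ $11.9500 each)
After Purchase 1: 173 on hand, pool $1,991.70 (≈ $11.5127 each)
Sale 1, sell 128: 128/173 × $1,991.70 → $1,473.62
After Purchase 2: 230 on hand, pool $2,423.58 (≈ $10.5373 each)
Sale 2, sell 189: 189/230 × $2,423.58 → $1,991.55
After Purchase 3: 276 on hand, pool $3,686.78 (≈ $13.3579 each)
Sale 3, sell 228: 228/276 × $3,686.78 → $3,045.60
Total COGS = $1,473.62 + $1,991.55 + $3,045.60 = $6,510.77
Ending inventory (cost pool remaining) = $641.18
Check: goods available $7,151.95 = COGS $6,510.77 + ending $641.18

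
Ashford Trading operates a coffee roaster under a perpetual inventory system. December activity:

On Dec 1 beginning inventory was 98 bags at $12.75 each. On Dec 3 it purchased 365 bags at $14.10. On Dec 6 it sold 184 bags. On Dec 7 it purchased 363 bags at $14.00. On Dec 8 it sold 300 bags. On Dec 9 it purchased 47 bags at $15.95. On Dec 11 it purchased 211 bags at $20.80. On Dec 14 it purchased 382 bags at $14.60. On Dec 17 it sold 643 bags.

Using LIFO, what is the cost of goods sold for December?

Dec 6, 184 sold [LIFO — newest first]: 184 @ $14.10 = $2,594.40
Dec 8, 300 sold [LIFO — newest first]: 300 @ $14.00 = $4,200.00
Dec 17, 643 sold [LIFO — newest first]: 382 @ $14.60 + 211 @ $20.80 + 47 @ $15.95 + 3 @ $14.00 = $10,757.65
Total COGS = $2,594.40 + $4,200.00 + $10,757.65 = $17,552.05
Ending inventory: 98 @ $12.75 + 181 @ $14.10 + 60 @ $14.00 = $4,641.60

COGS = $17,552.05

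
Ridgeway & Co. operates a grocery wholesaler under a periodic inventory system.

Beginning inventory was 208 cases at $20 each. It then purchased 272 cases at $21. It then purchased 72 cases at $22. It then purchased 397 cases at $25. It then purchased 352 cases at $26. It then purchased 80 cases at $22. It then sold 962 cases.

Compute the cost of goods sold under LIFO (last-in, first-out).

Sale 1 (962) [LIFO — newest first]: 80 @ $22 + 352 @ $26 + 397 @ $25 + 72 @ $22 + 61 @ $21 = $23,702
Ending inventory: 208 @ $20 + 211 @ $21 = $8,591
Check: goods available $32,293 = COGS $23,702 + ending $8,591

COGS = $23,702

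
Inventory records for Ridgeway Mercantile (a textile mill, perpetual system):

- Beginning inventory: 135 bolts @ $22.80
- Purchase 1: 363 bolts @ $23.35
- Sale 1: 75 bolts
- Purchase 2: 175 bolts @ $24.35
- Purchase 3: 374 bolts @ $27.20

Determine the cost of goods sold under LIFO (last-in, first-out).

Sale 1 (75) [LIFO — newest first]: 75 @ $23.35 = $1,751.25
Ending inventory: 135 @ $22.80 + 288 @ $23.35 + 175 @ $24.35 + 374 @ $27.20 = $24,236.85
Check: goods available $25,988.10 = COGS $1,751.25 + ending $24,236.85

COGS = $1,751.25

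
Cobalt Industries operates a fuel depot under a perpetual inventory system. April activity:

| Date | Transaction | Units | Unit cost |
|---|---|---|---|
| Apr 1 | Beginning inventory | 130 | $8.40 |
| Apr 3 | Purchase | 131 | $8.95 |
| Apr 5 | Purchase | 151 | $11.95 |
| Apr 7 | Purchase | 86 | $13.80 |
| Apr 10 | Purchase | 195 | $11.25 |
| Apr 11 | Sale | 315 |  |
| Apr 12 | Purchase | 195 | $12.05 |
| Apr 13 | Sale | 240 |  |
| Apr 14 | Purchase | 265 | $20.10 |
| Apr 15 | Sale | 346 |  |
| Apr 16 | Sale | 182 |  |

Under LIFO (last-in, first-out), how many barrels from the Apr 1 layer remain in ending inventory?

Apr 11, 315 sold [LIFO — newest first]: 195 @ $11.25 + 86 @ $13.80 + 34 @ $11.95 = $3,786.85
Apr 13, 240 sold [LIFO — newest first]: 195 @ $12.05 + 45 @ $11.95 = $2,887.50
Apr 15, 346 sold [LIFO — newest first]: 265 @ $20.10 + 72 @ $11.95 + 9 @ $8.95 = $6,267.45
Apr 16, 182 sold [LIFO — newest first]: 122 @ $8.95 + 60 @ $8.40 = $1,595.90
Total COGS = $3,786.85 + $2,887.50 + $6,267.45 + $1,595.90 = $14,537.70
Ending inventory: 70 @ $8.40 = $588.00

70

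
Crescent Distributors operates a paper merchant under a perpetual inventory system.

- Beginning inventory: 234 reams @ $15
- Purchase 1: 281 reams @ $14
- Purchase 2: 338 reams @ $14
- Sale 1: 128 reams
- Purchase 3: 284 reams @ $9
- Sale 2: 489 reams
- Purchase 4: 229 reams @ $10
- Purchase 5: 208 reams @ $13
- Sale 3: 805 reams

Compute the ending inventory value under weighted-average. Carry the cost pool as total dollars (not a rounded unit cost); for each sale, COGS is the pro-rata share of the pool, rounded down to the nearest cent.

After Beginning: 234 on hand, pool $3,510.00 (≈ $15.0000 each)
After Purchase 1: 515 on hand, pool $7,444.00 (≈ $14.4544 each)
After Purchase 2: 853 on hand, pool $12,176.00 (≈ $14.2743 each)
Sale 1, sell 128: 128/853 × $12,176.00 → $1,827.11
After Purchase 3: 1009 on hand, pool $12,904.89 (≈ $12.7898 each)
Sale 2, sell 489: 489/1009 × $12,904.89 → $6,254.20
After Purchase 4: 749 on hand, pool $8,940.69 (≈ $11.9368 each)
After Purchase 5: 957 on hand, pool $11,644.69 (≈ $12.1679 each)
Sale 3, sell 805: 805/957 × $11,644.69 → $9,795.16
Total COGS = $1,827.11 + $6,254.20 + $9,795.16 = $17,876.47
Ending inventory (cost pool remaining) = $1,849.53

Ending inventory = $1,849.53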